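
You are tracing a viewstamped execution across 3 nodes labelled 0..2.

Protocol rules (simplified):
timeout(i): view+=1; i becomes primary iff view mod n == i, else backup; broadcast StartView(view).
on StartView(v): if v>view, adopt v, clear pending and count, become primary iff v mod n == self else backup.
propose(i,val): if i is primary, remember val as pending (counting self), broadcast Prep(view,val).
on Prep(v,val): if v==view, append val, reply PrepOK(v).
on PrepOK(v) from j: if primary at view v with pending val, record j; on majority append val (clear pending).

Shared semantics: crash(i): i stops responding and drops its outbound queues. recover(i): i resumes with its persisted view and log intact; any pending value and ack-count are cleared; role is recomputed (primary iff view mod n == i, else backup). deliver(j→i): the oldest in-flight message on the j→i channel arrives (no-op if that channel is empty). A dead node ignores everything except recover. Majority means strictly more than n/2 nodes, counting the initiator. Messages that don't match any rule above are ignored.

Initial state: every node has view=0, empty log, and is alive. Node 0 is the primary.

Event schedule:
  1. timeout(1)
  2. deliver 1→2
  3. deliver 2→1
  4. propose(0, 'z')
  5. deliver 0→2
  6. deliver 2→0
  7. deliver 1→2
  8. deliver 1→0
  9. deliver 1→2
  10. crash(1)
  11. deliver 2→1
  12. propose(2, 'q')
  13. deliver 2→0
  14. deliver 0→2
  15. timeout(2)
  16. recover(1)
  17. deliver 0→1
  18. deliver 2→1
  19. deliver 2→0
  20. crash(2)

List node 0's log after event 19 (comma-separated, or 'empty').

step 1 timeout(1): 1={prim,v=1,log=-}
step 2 deliver 1→2: 2={back,v=1,log=-}
step 3 deliver 2→1: —
step 4 propose(0,'z'): —
step 5 deliver 0→2: —
step 6 deliver 2→0: —
step 7 deliver 1→2: —
step 8 deliver 1→0: 0={back,v=1,log=-}
step 9 deliver 1→2: —
step 10 crash(1): 1={✗prim,v=1,log=-}
step 11 deliver 2→1: —
step 12 propose(2,'q'): —
step 13 deliver 2→0: —
step 14 deliver 0→2: —
step 15 timeout(2): 2={prim,v=2,log=-}
step 16 recover(1): 1={prim,v=1,log=-}
step 17 deliver 0→1: —
step 18 deliver 2→1: 1={back,v=2,log=-}
step 19 deliver 2→0: 0={back,v=2,log=-}

empty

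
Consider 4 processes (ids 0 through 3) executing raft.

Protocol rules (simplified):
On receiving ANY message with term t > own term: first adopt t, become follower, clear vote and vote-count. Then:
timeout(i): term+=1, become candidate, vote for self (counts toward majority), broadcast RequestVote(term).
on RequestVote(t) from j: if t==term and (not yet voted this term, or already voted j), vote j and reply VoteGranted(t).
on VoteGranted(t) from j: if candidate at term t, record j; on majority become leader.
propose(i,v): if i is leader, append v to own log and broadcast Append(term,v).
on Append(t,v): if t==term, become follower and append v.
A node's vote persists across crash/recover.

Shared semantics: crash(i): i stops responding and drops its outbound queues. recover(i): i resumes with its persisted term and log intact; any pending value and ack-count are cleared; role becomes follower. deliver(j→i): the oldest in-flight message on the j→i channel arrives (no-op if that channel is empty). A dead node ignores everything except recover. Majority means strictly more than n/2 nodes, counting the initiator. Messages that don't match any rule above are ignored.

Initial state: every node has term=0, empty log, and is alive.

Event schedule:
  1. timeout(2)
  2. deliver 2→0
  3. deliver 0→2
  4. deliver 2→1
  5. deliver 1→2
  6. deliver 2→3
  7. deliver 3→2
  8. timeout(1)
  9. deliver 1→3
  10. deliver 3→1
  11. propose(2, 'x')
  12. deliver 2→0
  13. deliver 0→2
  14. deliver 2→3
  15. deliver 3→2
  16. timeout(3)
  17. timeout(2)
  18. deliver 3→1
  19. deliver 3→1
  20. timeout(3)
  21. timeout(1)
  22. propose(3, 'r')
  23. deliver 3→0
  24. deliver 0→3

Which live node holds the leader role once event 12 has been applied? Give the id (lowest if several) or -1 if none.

after 1 — timeout(2): n2:cand/t1/[-]
after 2 — deliver 2→0: n0:foll/t1/[-]
after 3 — deliver 0→2: ·
after 4 — deliver 2→1: n1:foll/t1/[-]
after 5 — deliver 1→2: n2:lead/t1/[-]
after 6 — deliver 2→3: n3:foll/t1/[-]
after 7 — deliver 3→2: ·
after 8 — timeout(1): n1:cand/t2/[-]
after 9 — deliver 1→3: n3:foll/t2/[-]
after 10 — deliver 3→1: ·
after 11 — propose(2,'x'): n2:lead/t1/[x]
after 12 — deliver 2→0: n0:foll/t1/[x]

2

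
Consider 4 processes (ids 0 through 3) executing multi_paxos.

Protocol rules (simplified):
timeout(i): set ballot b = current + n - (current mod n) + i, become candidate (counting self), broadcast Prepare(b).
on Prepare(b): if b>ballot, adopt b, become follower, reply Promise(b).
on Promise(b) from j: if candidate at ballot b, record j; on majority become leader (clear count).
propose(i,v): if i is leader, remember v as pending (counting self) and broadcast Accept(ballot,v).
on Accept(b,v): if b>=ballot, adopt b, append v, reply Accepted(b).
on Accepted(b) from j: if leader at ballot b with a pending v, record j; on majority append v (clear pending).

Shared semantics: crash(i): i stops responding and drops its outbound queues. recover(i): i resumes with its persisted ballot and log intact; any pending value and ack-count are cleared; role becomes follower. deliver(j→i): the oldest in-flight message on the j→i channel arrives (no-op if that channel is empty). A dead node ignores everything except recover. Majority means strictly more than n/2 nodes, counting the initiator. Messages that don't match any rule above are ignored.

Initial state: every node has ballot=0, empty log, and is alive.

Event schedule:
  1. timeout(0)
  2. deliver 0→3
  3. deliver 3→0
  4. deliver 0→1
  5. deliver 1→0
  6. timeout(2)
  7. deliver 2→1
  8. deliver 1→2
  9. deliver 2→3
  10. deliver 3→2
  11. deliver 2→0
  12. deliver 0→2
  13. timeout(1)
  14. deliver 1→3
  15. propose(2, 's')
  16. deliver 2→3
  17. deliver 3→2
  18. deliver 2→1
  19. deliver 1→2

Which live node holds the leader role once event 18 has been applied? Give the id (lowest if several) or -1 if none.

2

after 1 — timeout(0): n0:cand/b4/[-]
after 2 — deliver 0→3: n3:foll/b4/[-]
after 3 — deliver 3→0: ·
after 4 — deliver 0→1: n1:foll/b4/[-]
after 5 — deliver 1→0: n0:lead/b4/[-]
after 6 — timeout(2): n2:cand/b6/[-]
after 7 — deliver 2→1: n1:foll/b6/[-]
after 8 — deliver 1→2: ·
after 9 — deliver 2→3: n3:foll/b6/[-]
after 10 — deliver 3→2: n2:lead/b6/[-]
after 11 — deliver 2→0: n0:foll/b6/[-]
after 12 — deliver 0→2: ·
after 13 — timeout(1): n1:cand/b9/[-]
after 14 — deliver 1→3: n3:foll/b9/[-]
after 15 — propose(2,'s'): ·
after 16 — deliver 2→3: ·
after 17 — deliver 3→2: ·
after 18 — deliver 2→1: ·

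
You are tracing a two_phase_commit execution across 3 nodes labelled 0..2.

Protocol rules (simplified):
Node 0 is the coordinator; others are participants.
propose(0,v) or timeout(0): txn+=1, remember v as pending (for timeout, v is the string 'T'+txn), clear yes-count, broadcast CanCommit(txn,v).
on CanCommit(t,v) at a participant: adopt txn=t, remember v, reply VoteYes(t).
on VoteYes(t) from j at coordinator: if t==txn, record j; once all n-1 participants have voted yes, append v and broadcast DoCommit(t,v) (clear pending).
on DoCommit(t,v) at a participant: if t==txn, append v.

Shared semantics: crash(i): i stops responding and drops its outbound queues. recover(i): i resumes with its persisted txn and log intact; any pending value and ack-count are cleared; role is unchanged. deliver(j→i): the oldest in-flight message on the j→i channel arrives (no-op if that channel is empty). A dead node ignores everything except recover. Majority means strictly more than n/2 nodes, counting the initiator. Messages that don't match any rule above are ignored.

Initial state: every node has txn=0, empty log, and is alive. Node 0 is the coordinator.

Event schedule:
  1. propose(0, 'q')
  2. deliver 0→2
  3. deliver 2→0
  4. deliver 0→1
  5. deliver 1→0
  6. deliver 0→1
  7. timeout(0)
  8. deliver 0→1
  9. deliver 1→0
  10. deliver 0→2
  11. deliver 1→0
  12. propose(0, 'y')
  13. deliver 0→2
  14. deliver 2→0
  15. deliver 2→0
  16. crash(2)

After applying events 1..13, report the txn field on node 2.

2

1. propose(0,'q'):  <0:coor t1 ->
2. deliver 0→2:  <2:part t1 ->
3. deliver 2→0:  nop
4. deliver 0→1:  <1:part t1 ->
5. deliver 1→0:  <0:coor t1 q>
6. deliver 0→1:  <1:part t1 q>
7. timeout(0):  <0:coor t2 q>
8. deliver 0→1:  <1:part t2 q>
9. deliver 1→0:  nop
10. deliver 0→2:  <2:part t1 q>
11. deliver 1→0:  nop
12. propose(0,'y'):  <0:coor t3 q>
13. deliver 0→2:  <2:part t2 q>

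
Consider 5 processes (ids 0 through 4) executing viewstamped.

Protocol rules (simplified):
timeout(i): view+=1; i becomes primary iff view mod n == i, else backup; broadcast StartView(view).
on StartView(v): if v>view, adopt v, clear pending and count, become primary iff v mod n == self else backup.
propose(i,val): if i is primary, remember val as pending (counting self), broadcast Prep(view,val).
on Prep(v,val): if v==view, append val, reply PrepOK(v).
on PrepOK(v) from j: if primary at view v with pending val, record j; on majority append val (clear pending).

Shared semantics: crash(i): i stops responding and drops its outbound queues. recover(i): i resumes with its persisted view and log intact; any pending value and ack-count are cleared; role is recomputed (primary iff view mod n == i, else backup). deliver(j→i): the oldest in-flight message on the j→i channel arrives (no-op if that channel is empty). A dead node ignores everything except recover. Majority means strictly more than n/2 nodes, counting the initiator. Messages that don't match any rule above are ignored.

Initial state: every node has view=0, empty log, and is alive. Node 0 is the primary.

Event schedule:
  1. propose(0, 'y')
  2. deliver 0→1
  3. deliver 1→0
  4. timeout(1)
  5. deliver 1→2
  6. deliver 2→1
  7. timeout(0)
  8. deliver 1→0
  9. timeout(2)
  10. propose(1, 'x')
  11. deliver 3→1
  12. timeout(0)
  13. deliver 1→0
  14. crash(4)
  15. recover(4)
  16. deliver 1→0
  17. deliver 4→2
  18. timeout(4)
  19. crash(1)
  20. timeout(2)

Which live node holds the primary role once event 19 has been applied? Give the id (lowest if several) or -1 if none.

e1 propose(0,'y'): ·
e2 deliver 0→1: 1[back,v=0,y]
e3 deliver 1→0: ·
e4 timeout(1): 1[prim,v=1,y]
e5 deliver 1→2: 2[back,v=1,-]
e6 deliver 2→1: ·
e7 timeout(0): 0[back,v=1,-]
e8 deliver 1→0: ·
e9 timeout(2): 2[prim,v=2,-]
e10 propose(1,'x'): ·
e11 deliver 3→1: ·
e12 timeout(0): 0[back,v=2,-]
e13 deliver 1→0: ·
e14 crash(4): 4[✗back,v=0,-]
e15 recover(4): 4[back,v=0,-]
e16 deliver 1→0: ·
e17 deliver 4→2: ·
e18 timeout(4): 4[back,v=1,-]
e19 crash(1): 1[✗prim,v=1,y]

2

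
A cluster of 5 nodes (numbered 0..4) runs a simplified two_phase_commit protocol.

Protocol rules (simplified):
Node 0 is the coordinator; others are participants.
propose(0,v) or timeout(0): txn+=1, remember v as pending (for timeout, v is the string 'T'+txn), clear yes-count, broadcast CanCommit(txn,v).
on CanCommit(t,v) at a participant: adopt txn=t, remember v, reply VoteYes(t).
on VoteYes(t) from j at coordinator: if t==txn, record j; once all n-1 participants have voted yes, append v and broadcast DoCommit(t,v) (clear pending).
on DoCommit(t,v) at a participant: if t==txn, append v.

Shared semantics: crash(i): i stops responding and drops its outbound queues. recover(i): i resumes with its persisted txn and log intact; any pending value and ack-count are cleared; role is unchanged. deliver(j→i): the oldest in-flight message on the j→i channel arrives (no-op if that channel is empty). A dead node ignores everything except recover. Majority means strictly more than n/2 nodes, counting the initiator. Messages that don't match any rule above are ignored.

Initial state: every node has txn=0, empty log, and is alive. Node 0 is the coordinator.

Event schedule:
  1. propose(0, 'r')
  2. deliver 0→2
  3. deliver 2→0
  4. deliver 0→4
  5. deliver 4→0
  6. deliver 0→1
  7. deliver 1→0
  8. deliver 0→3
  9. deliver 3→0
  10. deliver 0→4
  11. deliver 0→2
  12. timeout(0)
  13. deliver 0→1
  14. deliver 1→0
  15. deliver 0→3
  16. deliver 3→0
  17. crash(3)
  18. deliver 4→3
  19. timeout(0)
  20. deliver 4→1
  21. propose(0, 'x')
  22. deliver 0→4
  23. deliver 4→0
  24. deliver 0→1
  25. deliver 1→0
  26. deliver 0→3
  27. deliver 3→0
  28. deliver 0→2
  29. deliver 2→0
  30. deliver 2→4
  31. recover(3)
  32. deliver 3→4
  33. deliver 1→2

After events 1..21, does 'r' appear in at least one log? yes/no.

yes

after 1 — propose(0,'r'): n0:coor/t1/[-]
after 2 — deliver 0→2: n2:part/t1/[-]
after 3 — deliver 2→0: ·
after 4 — deliver 0→4: n4:part/t1/[-]
after 5 — deliver 4→0: ·
after 6 — deliver 0→1: n1:part/t1/[-]
after 7 — deliver 1→0: ·
after 8 — deliver 0→3: n3:part/t1/[-]
after 9 — deliver 3→0: n0:coor/t1/[r]
after 10 — deliver 0→4: n4:part/t1/[r]
after 11 — deliver 0→2: n2:part/t1/[r]
after 12 — timeout(0): n0:coor/t2/[r]
after 13 — deliver 0→1: n1:part/t1/[r]
after 14 — deliver 1→0: ·
after 15 — deliver 0→3: n3:part/t1/[r]
after 16 — deliver 3→0: ·
after 17 — crash(3): n3:✗part/t1/[r]
after 18 — deliver 4→3: ·
after 19 — timeout(0): n0:coor/t3/[r]
after 20 — deliver 4→1: ·
after 21 — propose(0,'x'): n0:coor/t4/[r]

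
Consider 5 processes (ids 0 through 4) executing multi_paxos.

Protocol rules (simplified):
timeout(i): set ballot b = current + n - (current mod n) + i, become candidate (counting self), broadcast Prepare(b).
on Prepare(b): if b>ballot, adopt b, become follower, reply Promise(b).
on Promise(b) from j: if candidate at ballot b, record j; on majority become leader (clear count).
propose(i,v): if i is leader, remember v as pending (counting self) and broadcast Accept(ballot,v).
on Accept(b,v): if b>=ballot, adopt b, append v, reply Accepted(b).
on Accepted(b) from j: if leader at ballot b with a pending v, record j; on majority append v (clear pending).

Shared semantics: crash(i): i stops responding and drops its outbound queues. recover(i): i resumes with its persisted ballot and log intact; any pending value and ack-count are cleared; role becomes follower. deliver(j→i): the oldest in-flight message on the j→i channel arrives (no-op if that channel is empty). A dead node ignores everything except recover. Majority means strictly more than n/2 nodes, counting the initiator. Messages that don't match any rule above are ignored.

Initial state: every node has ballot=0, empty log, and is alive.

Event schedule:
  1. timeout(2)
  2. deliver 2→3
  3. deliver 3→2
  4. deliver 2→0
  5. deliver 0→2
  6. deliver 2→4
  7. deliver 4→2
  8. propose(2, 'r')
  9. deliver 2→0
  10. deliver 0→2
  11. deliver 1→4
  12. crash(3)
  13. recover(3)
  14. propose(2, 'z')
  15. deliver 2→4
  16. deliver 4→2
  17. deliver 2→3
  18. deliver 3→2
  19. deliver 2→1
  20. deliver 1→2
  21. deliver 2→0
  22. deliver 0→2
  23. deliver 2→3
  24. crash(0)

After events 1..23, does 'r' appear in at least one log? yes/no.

yes

step 1 timeout(2): 2={cand,b=7,log=-}
step 2 deliver 2→3: 3={foll,b=7,log=-}
step 3 deliver 3→2: —
step 4 deliver 2→0: 0={foll,b=7,log=-}
step 5 deliver 0→2: 2={lead,b=7,log=-}
step 6 deliver 2→4: 4={foll,b=7,log=-}
step 7 deliver 4→2: —
step 8 propose(2,'r'): —
step 9 deliver 2→0: 0={foll,b=7,log=r}
step 10 deliver 0→2: —
step 11 deliver 1→4: —
step 12 crash(3): 3={✗foll,b=7,log=-}
step 13 recover(3): 3={foll,b=7,log=-}
step 14 propose(2,'z'): —
step 15 deliver 2→4: 4={foll,b=7,log=r}
step 16 deliver 4→2: —
step 17 deliver 2→3: 3={foll,b=7,log=r}
step 18 deliver 3→2: 2={lead,b=7,log=z}
step 19 deliver 2→1: 1={foll,b=7,log=-}
step 20 deliver 1→2: —
step 21 deliver 2→0: 0={foll,b=7,log=r,z}
step 22 deliver 0→2: —
step 23 deliver 2→3: 3={foll,b=7,log=r,z}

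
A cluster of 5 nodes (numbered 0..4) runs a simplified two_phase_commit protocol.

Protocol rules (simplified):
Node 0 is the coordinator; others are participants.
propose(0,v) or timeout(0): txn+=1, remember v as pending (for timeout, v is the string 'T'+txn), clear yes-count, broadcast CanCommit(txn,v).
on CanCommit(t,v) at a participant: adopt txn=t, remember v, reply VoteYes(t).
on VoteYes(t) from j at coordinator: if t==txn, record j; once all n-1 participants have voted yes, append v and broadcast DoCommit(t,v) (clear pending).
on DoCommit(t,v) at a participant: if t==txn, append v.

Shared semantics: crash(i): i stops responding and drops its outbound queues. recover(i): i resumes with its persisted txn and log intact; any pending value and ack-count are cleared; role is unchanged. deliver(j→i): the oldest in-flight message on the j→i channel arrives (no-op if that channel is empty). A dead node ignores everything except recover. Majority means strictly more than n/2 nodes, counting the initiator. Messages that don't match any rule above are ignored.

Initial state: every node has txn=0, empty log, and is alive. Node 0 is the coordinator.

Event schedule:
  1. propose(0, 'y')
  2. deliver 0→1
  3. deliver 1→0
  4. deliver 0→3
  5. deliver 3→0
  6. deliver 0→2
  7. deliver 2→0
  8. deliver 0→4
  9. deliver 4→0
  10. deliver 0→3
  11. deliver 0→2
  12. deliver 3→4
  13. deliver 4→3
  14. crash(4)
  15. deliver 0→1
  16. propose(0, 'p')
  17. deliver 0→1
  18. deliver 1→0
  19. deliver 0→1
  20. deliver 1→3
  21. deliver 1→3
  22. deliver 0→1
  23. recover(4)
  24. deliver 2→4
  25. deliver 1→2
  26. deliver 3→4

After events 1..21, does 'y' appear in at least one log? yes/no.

step 1 propose(0,'y'): 0={coor,t=1,log=-}
step 2 deliver 0→1: 1={part,t=1,log=-}
step 3 deliver 1→0: —
step 4 deliver 0→3: 3={part,t=1,log=-}
step 5 deliver 3→0: —
step 6 deliver 0→2: 2={part,t=1,log=-}
step 7 deliver 2→0: —
step 8 deliver 0→4: 4={part,t=1,log=-}
step 9 deliver 4→0: 0={coor,t=1,log=y}
step 10 deliver 0→3: 3={part,t=1,log=y}
step 11 deliver 0→2: 2={part,t=1,log=y}
step 12 deliver 3→4: —
step 13 deliver 4→3: —
step 14 crash(4): 4={✗part,t=1,log=-}
step 15 deliver 0→1: 1={part,t=1,log=y}
step 16 propose(0,'p'): 0={coor,t=2,log=y}
step 17 deliver 0→1: 1={part,t=2,log=y}
step 18 deliver 1→0: —
step 19 deliver 0→1: —
step 20 deliver 1→3: —
step 21 deliver 1→3: —

yes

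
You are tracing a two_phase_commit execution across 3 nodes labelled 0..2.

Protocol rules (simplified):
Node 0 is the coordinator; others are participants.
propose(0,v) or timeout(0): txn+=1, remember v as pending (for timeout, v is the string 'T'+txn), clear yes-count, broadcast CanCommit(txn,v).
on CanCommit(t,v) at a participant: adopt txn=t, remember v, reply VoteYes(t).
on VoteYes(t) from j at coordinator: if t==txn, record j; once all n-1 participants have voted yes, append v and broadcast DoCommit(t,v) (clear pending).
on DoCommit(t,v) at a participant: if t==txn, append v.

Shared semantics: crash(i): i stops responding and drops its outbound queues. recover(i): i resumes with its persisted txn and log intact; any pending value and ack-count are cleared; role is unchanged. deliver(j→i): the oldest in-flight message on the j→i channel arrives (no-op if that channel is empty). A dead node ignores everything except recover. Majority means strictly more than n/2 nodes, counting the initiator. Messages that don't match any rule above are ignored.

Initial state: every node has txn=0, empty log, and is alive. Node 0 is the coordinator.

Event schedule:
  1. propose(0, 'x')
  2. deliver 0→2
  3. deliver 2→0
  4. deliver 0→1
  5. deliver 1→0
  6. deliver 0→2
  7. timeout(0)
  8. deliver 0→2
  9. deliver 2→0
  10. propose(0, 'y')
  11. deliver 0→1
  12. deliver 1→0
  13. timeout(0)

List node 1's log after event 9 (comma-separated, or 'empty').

[1] propose(0,'x') → N0(coor t1 [-])
[2] deliver 0→2 → N2(part t1 [-])
[3] deliver 2→0 → ∅
[4] deliver 0→1 → N1(part t1 [-])
[5] deliver 1→0 → N0(coor t1 [x])
[6] deliver 0→2 → N2(part t1 [x])
[7] timeout(0) → N0(coor t2 [x])
[8] deliver 0→2 → N2(part t2 [x])
[9] deliver 2→0 → ∅

empty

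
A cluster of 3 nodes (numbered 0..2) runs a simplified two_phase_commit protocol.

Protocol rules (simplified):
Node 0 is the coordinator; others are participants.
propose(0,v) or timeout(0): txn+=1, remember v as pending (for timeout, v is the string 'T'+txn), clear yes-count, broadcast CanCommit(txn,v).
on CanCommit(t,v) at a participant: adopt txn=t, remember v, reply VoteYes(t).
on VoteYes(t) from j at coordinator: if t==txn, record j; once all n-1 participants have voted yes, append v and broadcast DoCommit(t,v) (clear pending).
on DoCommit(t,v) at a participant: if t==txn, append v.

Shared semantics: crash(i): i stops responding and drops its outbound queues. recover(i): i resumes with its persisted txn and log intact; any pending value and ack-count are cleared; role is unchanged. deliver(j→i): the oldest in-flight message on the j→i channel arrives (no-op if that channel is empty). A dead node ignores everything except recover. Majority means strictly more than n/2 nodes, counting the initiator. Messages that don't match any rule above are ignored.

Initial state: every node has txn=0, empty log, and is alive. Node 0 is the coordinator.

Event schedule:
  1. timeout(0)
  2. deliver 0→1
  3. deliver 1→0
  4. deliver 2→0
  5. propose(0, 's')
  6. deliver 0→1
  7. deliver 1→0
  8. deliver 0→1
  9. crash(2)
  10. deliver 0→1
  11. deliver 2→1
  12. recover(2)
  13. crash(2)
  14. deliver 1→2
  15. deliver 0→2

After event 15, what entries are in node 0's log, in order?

after 1 — timeout(0): n0:coor/t1/[-]
after 2 — deliver 0→1: n1:part/t1/[-]
after 3 — deliver 1→0: ·
after 4 — deliver 2→0: ·
after 5 — propose(0,'s'): n0:coor/t2/[-]
after 6 — deliver 0→1: n1:part/t2/[-]
after 7 — deliver 1→0: ·
after 8 — deliver 0→1: ·
after 9 — crash(2): n2:✗part/t0/[-]
after 10 — deliver 0→1: ·
after 11 — deliver 2→1: ·
after 12 — recover(2): n2:part/t0/[-]
after 13 — crash(2): n2:✗part/t0/[-]
after 14 — deliver 1→2: ·
after 15 — deliver 0→2: ·

empty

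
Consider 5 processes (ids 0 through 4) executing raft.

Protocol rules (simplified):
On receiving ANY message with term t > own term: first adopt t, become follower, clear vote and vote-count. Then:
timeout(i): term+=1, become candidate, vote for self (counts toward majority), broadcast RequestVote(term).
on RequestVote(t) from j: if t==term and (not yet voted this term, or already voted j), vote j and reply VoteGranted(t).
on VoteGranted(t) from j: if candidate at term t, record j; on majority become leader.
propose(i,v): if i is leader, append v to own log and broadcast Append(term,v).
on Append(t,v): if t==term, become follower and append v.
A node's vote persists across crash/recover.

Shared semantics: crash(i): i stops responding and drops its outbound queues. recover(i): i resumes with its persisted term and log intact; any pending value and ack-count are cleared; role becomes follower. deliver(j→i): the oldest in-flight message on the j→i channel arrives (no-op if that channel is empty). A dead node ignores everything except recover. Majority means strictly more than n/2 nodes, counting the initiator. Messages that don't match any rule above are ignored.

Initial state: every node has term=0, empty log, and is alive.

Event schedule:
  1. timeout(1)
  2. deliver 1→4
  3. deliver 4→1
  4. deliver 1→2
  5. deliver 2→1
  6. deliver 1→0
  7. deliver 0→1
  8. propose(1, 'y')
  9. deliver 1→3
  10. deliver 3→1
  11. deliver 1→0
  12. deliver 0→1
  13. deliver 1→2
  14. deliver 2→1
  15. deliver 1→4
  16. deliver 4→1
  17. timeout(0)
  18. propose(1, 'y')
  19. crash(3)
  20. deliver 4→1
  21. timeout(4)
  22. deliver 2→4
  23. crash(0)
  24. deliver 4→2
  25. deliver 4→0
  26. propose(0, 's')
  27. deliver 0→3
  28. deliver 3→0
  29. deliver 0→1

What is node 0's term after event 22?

1. timeout(1):  <1:cand t1 ->
2. deliver 1→4:  <4:foll t1 ->
3. deliver 4→1:  nop
4. deliver 1→2:  <2:foll t1 ->
5. deliver 2→1:  <1:lead t1 ->
6. deliver 1→0:  <0:foll t1 ->
7. deliver 0→1:  nop
8. propose(1,'y'):  <1:lead t1 y>
9. deliver 1→3:  <3:foll t1 ->
10. deliver 3→1:  nop
11. deliver 1→0:  <0:foll t1 y>
12. deliver 0→1:  nop
13. deliver 1→2:  <2:foll t1 y>
14. deliver 2→1:  nop
15. deliver 1→4:  <4:foll t1 y>
16. deliver 4→1:  nop
17. timeout(0):  <0:cand t2 y>
18. propose(1,'y'):  <1:lead t1 y,y>
19. crash(3):  <3:✗foll t1 ->
20. deliver 4→1:  nop
21. timeout(4):  <4:cand t2 y>
22. deliver 2→4:  nop

2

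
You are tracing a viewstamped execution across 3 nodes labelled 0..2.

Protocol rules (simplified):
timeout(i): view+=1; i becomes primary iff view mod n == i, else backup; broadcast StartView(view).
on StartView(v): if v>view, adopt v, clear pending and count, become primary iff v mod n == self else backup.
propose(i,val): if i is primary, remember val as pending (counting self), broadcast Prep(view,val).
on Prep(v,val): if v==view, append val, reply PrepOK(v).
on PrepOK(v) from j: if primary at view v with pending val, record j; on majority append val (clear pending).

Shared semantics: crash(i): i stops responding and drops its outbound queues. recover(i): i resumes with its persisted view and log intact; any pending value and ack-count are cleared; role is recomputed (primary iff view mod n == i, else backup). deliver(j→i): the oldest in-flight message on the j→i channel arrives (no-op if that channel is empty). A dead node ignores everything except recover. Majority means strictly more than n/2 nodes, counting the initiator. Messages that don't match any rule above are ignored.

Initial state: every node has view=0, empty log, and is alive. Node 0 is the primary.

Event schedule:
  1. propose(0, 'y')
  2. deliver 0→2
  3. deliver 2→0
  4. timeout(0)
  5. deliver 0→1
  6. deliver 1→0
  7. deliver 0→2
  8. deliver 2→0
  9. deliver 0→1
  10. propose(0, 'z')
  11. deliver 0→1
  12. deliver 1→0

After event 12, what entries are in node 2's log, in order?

e1 propose(0,'y'): ·
e2 deliver 0→2: 2[back,v=0,y]
e3 deliver 2→0: 0[prim,v=0,y]
e4 timeout(0): 0[back,v=1,y]
e5 deliver 0→1: 1[back,v=0,y]
e6 deliver 1→0: ·
e7 deliver 0→2: 2[back,v=1,y]
e8 deliver 2→0: ·
e9 deliver 0→1: 1[prim,v=1,y]
e10 propose(0,'z'): ·
e11 deliver 0→1: ·
e12 deliver 1→0: ·

y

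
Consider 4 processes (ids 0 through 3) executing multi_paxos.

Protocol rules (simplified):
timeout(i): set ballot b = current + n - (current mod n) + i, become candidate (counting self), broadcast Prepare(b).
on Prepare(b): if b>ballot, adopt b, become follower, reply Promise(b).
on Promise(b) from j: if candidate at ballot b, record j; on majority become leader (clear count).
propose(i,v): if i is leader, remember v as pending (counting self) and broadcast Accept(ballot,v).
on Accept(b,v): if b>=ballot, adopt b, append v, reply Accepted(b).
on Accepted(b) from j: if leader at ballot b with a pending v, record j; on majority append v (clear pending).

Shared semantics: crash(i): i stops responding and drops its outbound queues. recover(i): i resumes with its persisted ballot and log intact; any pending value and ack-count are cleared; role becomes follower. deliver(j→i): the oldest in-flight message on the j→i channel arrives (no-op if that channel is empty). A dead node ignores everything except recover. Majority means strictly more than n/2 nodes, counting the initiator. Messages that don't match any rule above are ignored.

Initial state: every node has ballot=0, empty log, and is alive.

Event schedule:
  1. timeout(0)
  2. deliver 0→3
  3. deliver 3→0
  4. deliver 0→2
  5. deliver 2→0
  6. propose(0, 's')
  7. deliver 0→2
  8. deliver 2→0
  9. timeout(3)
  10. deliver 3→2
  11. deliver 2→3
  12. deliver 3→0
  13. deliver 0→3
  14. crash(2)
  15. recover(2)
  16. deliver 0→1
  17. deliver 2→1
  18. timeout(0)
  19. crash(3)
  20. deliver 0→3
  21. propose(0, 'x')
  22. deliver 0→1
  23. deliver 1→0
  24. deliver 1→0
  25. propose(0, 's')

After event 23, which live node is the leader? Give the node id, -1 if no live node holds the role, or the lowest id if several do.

-1

after 1 — timeout(0): n0:cand/b4/[-]
after 2 — deliver 0→3: n3:foll/b4/[-]
after 3 — deliver 3→0: ·
after 4 — deliver 0→2: n2:foll/b4/[-]
after 5 — deliver 2→0: n0:lead/b4/[-]
after 6 — propose(0,'s'): ·
after 7 — deliver 0→2: n2:foll/b4/[s]
after 8 — deliver 2→0: ·
after 9 — timeout(3): n3:cand/b11/[-]
after 10 — deliver 3→2: n2:foll/b11/[s]
after 11 — deliver 2→3: ·
after 12 — deliver 3→0: n0:foll/b11/[-]
after 13 — deliver 0→3: ·
after 14 — crash(2): n2:✗foll/b11/[s]
after 15 — recover(2): n2:foll/b11/[s]
after 16 — deliver 0→1: n1:foll/b4/[-]
after 17 — deliver 2→1: ·
after 18 — timeout(0): n0:cand/b12/[-]
after 19 — crash(3): n3:✗cand/b11/[-]
after 20 — deliver 0→3: ·
after 21 — propose(0,'x'): ·
after 22 — deliver 0→1: n1:foll/b4/[s]
after 23 — deliver 1→0: ·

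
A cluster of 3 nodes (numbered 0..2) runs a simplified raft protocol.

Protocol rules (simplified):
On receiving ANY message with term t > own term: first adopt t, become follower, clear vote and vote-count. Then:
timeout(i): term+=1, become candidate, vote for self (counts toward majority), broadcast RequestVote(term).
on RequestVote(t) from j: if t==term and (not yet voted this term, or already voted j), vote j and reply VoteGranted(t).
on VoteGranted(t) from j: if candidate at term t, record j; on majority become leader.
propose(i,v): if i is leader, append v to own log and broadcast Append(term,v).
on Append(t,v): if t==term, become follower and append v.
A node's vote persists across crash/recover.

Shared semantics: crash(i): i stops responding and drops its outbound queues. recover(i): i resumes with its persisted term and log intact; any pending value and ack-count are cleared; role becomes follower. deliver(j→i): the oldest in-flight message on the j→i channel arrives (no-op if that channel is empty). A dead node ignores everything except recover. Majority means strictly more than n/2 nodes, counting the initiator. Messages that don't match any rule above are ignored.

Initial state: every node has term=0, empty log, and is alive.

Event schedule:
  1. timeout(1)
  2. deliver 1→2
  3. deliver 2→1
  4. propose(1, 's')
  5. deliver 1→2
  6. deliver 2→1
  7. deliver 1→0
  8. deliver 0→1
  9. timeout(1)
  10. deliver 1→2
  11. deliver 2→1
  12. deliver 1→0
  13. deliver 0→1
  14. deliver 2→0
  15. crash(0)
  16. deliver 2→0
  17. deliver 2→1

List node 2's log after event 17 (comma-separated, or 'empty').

1. timeout(1):  <1:cand t1 ->
2. deliver 1→2:  <2:foll t1 ->
3. deliver 2→1:  <1:lead t1 ->
4. propose(1,'s'):  <1:lead t1 s>
5. deliver 1→2:  <2:foll t1 s>
6. deliver 2→1:  nop
7. deliver 1→0:  <0:foll t1 ->
8. deliver 0→1:  nop
9. timeout(1):  <1:cand t2 s>
10. deliver 1→2:  <2:foll t2 s>
11. deliver 2→1:  <1:lead t2 s>
12. deliver 1→0:  <0:foll t1 s>
13. deliver 0→1:  nop
14. deliver 2→0:  nop
15. crash(0):  <0:✗foll t1 s>
16. deliver 2→0:  nop
17. deliver 2→1:  nop

s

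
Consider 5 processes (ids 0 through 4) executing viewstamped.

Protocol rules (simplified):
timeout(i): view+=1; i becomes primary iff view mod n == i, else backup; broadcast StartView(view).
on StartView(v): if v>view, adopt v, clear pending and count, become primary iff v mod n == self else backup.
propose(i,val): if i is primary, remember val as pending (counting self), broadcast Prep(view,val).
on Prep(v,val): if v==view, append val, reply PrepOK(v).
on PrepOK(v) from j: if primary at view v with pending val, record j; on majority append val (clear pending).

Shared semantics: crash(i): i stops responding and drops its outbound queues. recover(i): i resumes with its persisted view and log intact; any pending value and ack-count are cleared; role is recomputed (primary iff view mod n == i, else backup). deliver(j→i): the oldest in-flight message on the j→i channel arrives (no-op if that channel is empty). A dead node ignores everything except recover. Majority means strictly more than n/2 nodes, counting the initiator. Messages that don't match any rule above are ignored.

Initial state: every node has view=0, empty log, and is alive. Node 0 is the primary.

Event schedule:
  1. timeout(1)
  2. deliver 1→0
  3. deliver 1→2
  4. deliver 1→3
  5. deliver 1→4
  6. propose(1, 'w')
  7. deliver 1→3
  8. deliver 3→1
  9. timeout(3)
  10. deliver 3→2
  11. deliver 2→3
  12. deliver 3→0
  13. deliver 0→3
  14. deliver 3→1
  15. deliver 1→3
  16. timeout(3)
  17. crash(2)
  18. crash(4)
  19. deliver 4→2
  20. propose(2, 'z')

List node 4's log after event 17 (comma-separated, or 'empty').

empty

e1 timeout(1): 1[prim,v=1,-]
e2 deliver 1→0: 0[back,v=1,-]
e3 deliver 1→2: 2[back,v=1,-]
e4 deliver 1→3: 3[back,v=1,-]
e5 deliver 1→4: 4[back,v=1,-]
e6 propose(1,'w'): ·
e7 deliver 1→3: 3[back,v=1,w]
e8 deliver 3→1: ·
e9 timeout(3): 3[back,v=2,w]
e10 deliver 3→2: 2[prim,v=2,-]
e11 deliver 2→3: ·
e12 deliver 3→0: 0[back,v=2,-]
e13 deliver 0→3: ·
e14 deliver 3→1: 1[back,v=2,-]
e15 deliver 1→3: ·
e16 timeout(3): 3[prim,v=3,w]
e17 crash(2): 2[✗prim,v=2,-]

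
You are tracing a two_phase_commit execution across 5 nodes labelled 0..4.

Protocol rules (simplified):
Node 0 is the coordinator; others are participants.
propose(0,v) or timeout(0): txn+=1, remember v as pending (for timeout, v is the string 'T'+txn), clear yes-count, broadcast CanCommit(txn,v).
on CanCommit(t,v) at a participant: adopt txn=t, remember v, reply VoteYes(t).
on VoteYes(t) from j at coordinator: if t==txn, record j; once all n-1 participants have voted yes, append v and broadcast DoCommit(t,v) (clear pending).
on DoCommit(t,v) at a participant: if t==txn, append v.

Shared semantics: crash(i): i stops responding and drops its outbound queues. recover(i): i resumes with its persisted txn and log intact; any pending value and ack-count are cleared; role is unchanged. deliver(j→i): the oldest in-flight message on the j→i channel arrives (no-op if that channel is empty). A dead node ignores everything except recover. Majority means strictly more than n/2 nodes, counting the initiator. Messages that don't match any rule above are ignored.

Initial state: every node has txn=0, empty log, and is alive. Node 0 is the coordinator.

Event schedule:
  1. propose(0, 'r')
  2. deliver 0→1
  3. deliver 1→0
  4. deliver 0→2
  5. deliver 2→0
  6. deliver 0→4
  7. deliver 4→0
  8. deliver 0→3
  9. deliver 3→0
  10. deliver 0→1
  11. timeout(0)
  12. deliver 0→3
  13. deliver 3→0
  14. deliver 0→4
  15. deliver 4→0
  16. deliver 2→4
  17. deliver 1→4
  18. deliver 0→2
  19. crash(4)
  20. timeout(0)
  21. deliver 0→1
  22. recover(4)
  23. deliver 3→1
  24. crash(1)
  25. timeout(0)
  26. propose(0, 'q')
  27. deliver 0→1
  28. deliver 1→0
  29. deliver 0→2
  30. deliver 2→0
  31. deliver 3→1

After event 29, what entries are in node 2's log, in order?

r

step 1 propose(0,'r'): 0={coor,t=1,log=-}
step 2 deliver 0→1: 1={part,t=1,log=-}
step 3 deliver 1→0: —
step 4 deliver 0→2: 2={part,t=1,log=-}
step 5 deliver 2→0: —
step 6 deliver 0→4: 4={part,t=1,log=-}
step 7 deliver 4→0: —
step 8 deliver 0→3: 3={part,t=1,log=-}
step 9 deliver 3→0: 0={coor,t=1,log=r}
step 10 deliver 0→1: 1={part,t=1,log=r}
step 11 timeout(0): 0={coor,t=2,log=r}
step 12 deliver 0→3: 3={part,t=1,log=r}
step 13 deliver 3→0: —
step 14 deliver 0→4: 4={part,t=1,log=r}
step 15 deliver 4→0: —
step 16 deliver 2→4: —
step 17 deliver 1→4: —
step 18 deliver 0→2: 2={part,t=1,log=r}
step 19 crash(4): 4={✗part,t=1,log=r}
step 20 timeout(0): 0={coor,t=3,log=r}
step 21 deliver 0→1: 1={part,t=2,log=r}
step 22 recover(4): 4={part,t=1,log=r}
step 23 deliver 3→1: —
step 24 crash(1): 1={✗part,t=2,log=r}
step 25 timeout(0): 0={coor,t=4,log=r}
step 26 propose(0,'q'): 0={coor,t=5,log=r}
step 27 deliver 0→1: —
step 28 deliver 1→0: —
step 29 deliver 0→2: 2={part,t=2,log=r}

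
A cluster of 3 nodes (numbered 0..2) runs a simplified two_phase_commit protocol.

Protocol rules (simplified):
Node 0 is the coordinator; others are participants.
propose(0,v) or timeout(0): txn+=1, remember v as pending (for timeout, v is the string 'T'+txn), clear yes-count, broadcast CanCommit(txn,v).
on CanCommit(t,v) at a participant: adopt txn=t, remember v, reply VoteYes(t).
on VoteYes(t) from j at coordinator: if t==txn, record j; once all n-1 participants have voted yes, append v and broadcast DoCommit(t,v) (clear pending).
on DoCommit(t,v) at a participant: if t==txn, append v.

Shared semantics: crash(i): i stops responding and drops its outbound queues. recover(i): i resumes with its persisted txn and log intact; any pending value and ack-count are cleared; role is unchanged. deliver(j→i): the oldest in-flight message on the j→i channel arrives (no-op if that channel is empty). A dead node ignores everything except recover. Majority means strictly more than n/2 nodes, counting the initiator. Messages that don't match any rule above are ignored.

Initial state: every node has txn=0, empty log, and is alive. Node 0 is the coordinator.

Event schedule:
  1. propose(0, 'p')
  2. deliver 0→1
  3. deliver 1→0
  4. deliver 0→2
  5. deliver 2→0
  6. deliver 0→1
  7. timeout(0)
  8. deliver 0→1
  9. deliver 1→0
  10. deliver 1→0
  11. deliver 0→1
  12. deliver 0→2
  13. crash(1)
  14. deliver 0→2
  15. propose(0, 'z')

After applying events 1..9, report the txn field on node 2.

after 1 — propose(0,'p'): n0:coor/t1/[-]
after 2 — deliver 0→1: n1:part/t1/[-]
after 3 — deliver 1→0: ·
after 4 — deliver 0→2: n2:part/t1/[-]
after 5 — deliver 2→0: n0:coor/t1/[p]
after 6 — deliver 0→1: n1:part/t1/[p]
after 7 — timeout(0): n0:coor/t2/[p]
after 8 — deliver 0→1: n1:part/t2/[p]
after 9 — deliver 1→0: ·

1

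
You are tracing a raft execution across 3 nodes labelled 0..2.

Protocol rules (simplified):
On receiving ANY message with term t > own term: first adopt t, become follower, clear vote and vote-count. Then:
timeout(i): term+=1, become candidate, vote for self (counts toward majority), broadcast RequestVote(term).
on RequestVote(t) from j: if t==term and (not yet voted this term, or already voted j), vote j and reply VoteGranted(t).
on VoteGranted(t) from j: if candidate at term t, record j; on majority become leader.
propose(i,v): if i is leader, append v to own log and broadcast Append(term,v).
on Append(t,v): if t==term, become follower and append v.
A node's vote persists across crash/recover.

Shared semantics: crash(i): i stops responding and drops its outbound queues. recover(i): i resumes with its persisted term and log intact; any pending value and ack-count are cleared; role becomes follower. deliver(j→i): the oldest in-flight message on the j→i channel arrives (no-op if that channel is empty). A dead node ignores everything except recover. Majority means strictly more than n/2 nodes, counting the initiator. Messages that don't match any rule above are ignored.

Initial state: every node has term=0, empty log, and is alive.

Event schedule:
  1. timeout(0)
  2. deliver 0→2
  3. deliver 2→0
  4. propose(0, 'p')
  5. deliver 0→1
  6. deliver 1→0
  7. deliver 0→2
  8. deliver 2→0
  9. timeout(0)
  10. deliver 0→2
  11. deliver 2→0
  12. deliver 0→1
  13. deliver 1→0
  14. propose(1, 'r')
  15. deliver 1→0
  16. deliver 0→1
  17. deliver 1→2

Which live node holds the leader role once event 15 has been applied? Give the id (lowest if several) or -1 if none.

step 1 timeout(0): 0={cand,t=1,log=-}
step 2 deliver 0→2: 2={foll,t=1,log=-}
step 3 deliver 2→0: 0={lead,t=1,log=-}
step 4 propose(0,'p'): 0={lead,t=1,log=p}
step 5 deliver 0→1: 1={foll,t=1,log=-}
step 6 deliver 1→0: —
step 7 deliver 0→2: 2={foll,t=1,log=p}
step 8 deliver 2→0: —
step 9 timeout(0): 0={cand,t=2,log=p}
step 10 deliver 0→2: 2={foll,t=2,log=p}
step 11 deliver 2→0: 0={lead,t=2,log=p}
step 12 deliver 0→1: 1={foll,t=1,log=p}
step 13 deliver 1→0: —
step 14 propose(1,'r'): —
step 15 deliver 1→0: —

0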